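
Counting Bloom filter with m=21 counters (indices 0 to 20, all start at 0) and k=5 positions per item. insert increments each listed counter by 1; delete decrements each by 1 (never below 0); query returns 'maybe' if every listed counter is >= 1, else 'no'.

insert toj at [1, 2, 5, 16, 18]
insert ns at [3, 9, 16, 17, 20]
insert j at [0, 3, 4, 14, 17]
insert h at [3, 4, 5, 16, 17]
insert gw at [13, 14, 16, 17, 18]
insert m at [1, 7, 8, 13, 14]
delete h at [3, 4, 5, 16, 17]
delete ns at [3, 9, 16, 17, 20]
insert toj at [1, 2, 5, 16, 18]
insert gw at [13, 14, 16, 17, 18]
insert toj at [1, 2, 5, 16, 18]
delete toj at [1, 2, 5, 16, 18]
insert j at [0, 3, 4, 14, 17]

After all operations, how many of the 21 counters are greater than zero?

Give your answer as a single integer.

Step 1: insert toj at [1, 2, 5, 16, 18] -> counters=[0,1,1,0,0,1,0,0,0,0,0,0,0,0,0,0,1,0,1,0,0]
Step 2: insert ns at [3, 9, 16, 17, 20] -> counters=[0,1,1,1,0,1,0,0,0,1,0,0,0,0,0,0,2,1,1,0,1]
Step 3: insert j at [0, 3, 4, 14, 17] -> counters=[1,1,1,2,1,1,0,0,0,1,0,0,0,0,1,0,2,2,1,0,1]
Step 4: insert h at [3, 4, 5, 16, 17] -> counters=[1,1,1,3,2,2,0,0,0,1,0,0,0,0,1,0,3,3,1,0,1]
Step 5: insert gw at [13, 14, 16, 17, 18] -> counters=[1,1,1,3,2,2,0,0,0,1,0,0,0,1,2,0,4,4,2,0,1]
Step 6: insert m at [1, 7, 8, 13, 14] -> counters=[1,2,1,3,2,2,0,1,1,1,0,0,0,2,3,0,4,4,2,0,1]
Step 7: delete h at [3, 4, 5, 16, 17] -> counters=[1,2,1,2,1,1,0,1,1,1,0,0,0,2,3,0,3,3,2,0,1]
Step 8: delete ns at [3, 9, 16, 17, 20] -> counters=[1,2,1,1,1,1,0,1,1,0,0,0,0,2,3,0,2,2,2,0,0]
Step 9: insert toj at [1, 2, 5, 16, 18] -> counters=[1,3,2,1,1,2,0,1,1,0,0,0,0,2,3,0,3,2,3,0,0]
Step 10: insert gw at [13, 14, 16, 17, 18] -> counters=[1,3,2,1,1,2,0,1,1,0,0,0,0,3,4,0,4,3,4,0,0]
Step 11: insert toj at [1, 2, 5, 16, 18] -> counters=[1,4,3,1,1,3,0,1,1,0,0,0,0,3,4,0,5,3,5,0,0]
Step 12: delete toj at [1, 2, 5, 16, 18] -> counters=[1,3,2,1,1,2,0,1,1,0,0,0,0,3,4,0,4,3,4,0,0]
Step 13: insert j at [0, 3, 4, 14, 17] -> counters=[2,3,2,2,2,2,0,1,1,0,0,0,0,3,5,0,4,4,4,0,0]
Final counters=[2,3,2,2,2,2,0,1,1,0,0,0,0,3,5,0,4,4,4,0,0] -> 13 nonzero

Answer: 13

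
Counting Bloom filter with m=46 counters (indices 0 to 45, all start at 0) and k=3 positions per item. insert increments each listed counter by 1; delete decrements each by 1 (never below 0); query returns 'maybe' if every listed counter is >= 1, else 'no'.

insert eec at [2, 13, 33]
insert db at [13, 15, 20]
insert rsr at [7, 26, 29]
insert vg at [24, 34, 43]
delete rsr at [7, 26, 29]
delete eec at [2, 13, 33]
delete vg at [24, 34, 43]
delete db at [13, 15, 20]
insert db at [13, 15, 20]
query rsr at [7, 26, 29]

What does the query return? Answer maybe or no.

Step 1: insert eec at [2, 13, 33] -> counters=[0,0,1,0,0,0,0,0,0,0,0,0,0,1,0,0,0,0,0,0,0,0,0,0,0,0,0,0,0,0,0,0,0,1,0,0,0,0,0,0,0,0,0,0,0,0]
Step 2: insert db at [13, 15, 20] -> counters=[0,0,1,0,0,0,0,0,0,0,0,0,0,2,0,1,0,0,0,0,1,0,0,0,0,0,0,0,0,0,0,0,0,1,0,0,0,0,0,0,0,0,0,0,0,0]
Step 3: insert rsr at [7, 26, 29] -> counters=[0,0,1,0,0,0,0,1,0,0,0,0,0,2,0,1,0,0,0,0,1,0,0,0,0,0,1,0,0,1,0,0,0,1,0,0,0,0,0,0,0,0,0,0,0,0]
Step 4: insert vg at [24, 34, 43] -> counters=[0,0,1,0,0,0,0,1,0,0,0,0,0,2,0,1,0,0,0,0,1,0,0,0,1,0,1,0,0,1,0,0,0,1,1,0,0,0,0,0,0,0,0,1,0,0]
Step 5: delete rsr at [7, 26, 29] -> counters=[0,0,1,0,0,0,0,0,0,0,0,0,0,2,0,1,0,0,0,0,1,0,0,0,1,0,0,0,0,0,0,0,0,1,1,0,0,0,0,0,0,0,0,1,0,0]
Step 6: delete eec at [2, 13, 33] -> counters=[0,0,0,0,0,0,0,0,0,0,0,0,0,1,0,1,0,0,0,0,1,0,0,0,1,0,0,0,0,0,0,0,0,0,1,0,0,0,0,0,0,0,0,1,0,0]
Step 7: delete vg at [24, 34, 43] -> counters=[0,0,0,0,0,0,0,0,0,0,0,0,0,1,0,1,0,0,0,0,1,0,0,0,0,0,0,0,0,0,0,0,0,0,0,0,0,0,0,0,0,0,0,0,0,0]
Step 8: delete db at [13, 15, 20] -> counters=[0,0,0,0,0,0,0,0,0,0,0,0,0,0,0,0,0,0,0,0,0,0,0,0,0,0,0,0,0,0,0,0,0,0,0,0,0,0,0,0,0,0,0,0,0,0]
Step 9: insert db at [13, 15, 20] -> counters=[0,0,0,0,0,0,0,0,0,0,0,0,0,1,0,1,0,0,0,0,1,0,0,0,0,0,0,0,0,0,0,0,0,0,0,0,0,0,0,0,0,0,0,0,0,0]
Query rsr: check counters[7]=0 counters[26]=0 counters[29]=0 -> no

Answer: no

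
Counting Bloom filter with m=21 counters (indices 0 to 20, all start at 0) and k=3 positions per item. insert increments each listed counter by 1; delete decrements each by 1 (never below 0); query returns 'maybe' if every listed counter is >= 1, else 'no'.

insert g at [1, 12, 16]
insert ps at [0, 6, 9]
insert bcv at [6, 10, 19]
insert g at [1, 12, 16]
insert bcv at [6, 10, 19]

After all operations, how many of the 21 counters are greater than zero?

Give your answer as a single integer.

Answer: 8

Derivation:
Step 1: insert g at [1, 12, 16] -> counters=[0,1,0,0,0,0,0,0,0,0,0,0,1,0,0,0,1,0,0,0,0]
Step 2: insert ps at [0, 6, 9] -> counters=[1,1,0,0,0,0,1,0,0,1,0,0,1,0,0,0,1,0,0,0,0]
Step 3: insert bcv at [6, 10, 19] -> counters=[1,1,0,0,0,0,2,0,0,1,1,0,1,0,0,0,1,0,0,1,0]
Step 4: insert g at [1, 12, 16] -> counters=[1,2,0,0,0,0,2,0,0,1,1,0,2,0,0,0,2,0,0,1,0]
Step 5: insert bcv at [6, 10, 19] -> counters=[1,2,0,0,0,0,3,0,0,1,2,0,2,0,0,0,2,0,0,2,0]
Final counters=[1,2,0,0,0,0,3,0,0,1,2,0,2,0,0,0,2,0,0,2,0] -> 8 nonzero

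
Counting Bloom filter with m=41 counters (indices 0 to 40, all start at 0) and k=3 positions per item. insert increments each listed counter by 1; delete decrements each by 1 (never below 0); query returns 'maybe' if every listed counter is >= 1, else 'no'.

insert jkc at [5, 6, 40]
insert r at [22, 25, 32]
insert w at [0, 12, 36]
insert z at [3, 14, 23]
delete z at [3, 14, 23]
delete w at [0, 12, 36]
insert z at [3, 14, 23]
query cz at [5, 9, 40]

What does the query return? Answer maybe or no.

Step 1: insert jkc at [5, 6, 40] -> counters=[0,0,0,0,0,1,1,0,0,0,0,0,0,0,0,0,0,0,0,0,0,0,0,0,0,0,0,0,0,0,0,0,0,0,0,0,0,0,0,0,1]
Step 2: insert r at [22, 25, 32] -> counters=[0,0,0,0,0,1,1,0,0,0,0,0,0,0,0,0,0,0,0,0,0,0,1,0,0,1,0,0,0,0,0,0,1,0,0,0,0,0,0,0,1]
Step 3: insert w at [0, 12, 36] -> counters=[1,0,0,0,0,1,1,0,0,0,0,0,1,0,0,0,0,0,0,0,0,0,1,0,0,1,0,0,0,0,0,0,1,0,0,0,1,0,0,0,1]
Step 4: insert z at [3, 14, 23] -> counters=[1,0,0,1,0,1,1,0,0,0,0,0,1,0,1,0,0,0,0,0,0,0,1,1,0,1,0,0,0,0,0,0,1,0,0,0,1,0,0,0,1]
Step 5: delete z at [3, 14, 23] -> counters=[1,0,0,0,0,1,1,0,0,0,0,0,1,0,0,0,0,0,0,0,0,0,1,0,0,1,0,0,0,0,0,0,1,0,0,0,1,0,0,0,1]
Step 6: delete w at [0, 12, 36] -> counters=[0,0,0,0,0,1,1,0,0,0,0,0,0,0,0,0,0,0,0,0,0,0,1,0,0,1,0,0,0,0,0,0,1,0,0,0,0,0,0,0,1]
Step 7: insert z at [3, 14, 23] -> counters=[0,0,0,1,0,1,1,0,0,0,0,0,0,0,1,0,0,0,0,0,0,0,1,1,0,1,0,0,0,0,0,0,1,0,0,0,0,0,0,0,1]
Query cz: check counters[5]=1 counters[9]=0 counters[40]=1 -> no

Answer: no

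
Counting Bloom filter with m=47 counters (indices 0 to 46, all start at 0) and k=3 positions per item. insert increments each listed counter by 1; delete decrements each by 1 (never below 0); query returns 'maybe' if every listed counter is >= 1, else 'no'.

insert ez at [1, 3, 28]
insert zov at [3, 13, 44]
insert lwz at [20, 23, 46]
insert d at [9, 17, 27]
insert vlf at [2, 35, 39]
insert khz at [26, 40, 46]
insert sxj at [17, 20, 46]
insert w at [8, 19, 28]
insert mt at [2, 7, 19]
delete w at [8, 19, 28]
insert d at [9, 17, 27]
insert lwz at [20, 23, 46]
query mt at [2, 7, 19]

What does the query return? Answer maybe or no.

Step 1: insert ez at [1, 3, 28] -> counters=[0,1,0,1,0,0,0,0,0,0,0,0,0,0,0,0,0,0,0,0,0,0,0,0,0,0,0,0,1,0,0,0,0,0,0,0,0,0,0,0,0,0,0,0,0,0,0]
Step 2: insert zov at [3, 13, 44] -> counters=[0,1,0,2,0,0,0,0,0,0,0,0,0,1,0,0,0,0,0,0,0,0,0,0,0,0,0,0,1,0,0,0,0,0,0,0,0,0,0,0,0,0,0,0,1,0,0]
Step 3: insert lwz at [20, 23, 46] -> counters=[0,1,0,2,0,0,0,0,0,0,0,0,0,1,0,0,0,0,0,0,1,0,0,1,0,0,0,0,1,0,0,0,0,0,0,0,0,0,0,0,0,0,0,0,1,0,1]
Step 4: insert d at [9, 17, 27] -> counters=[0,1,0,2,0,0,0,0,0,1,0,0,0,1,0,0,0,1,0,0,1,0,0,1,0,0,0,1,1,0,0,0,0,0,0,0,0,0,0,0,0,0,0,0,1,0,1]
Step 5: insert vlf at [2, 35, 39] -> counters=[0,1,1,2,0,0,0,0,0,1,0,0,0,1,0,0,0,1,0,0,1,0,0,1,0,0,0,1,1,0,0,0,0,0,0,1,0,0,0,1,0,0,0,0,1,0,1]
Step 6: insert khz at [26, 40, 46] -> counters=[0,1,1,2,0,0,0,0,0,1,0,0,0,1,0,0,0,1,0,0,1,0,0,1,0,0,1,1,1,0,0,0,0,0,0,1,0,0,0,1,1,0,0,0,1,0,2]
Step 7: insert sxj at [17, 20, 46] -> counters=[0,1,1,2,0,0,0,0,0,1,0,0,0,1,0,0,0,2,0,0,2,0,0,1,0,0,1,1,1,0,0,0,0,0,0,1,0,0,0,1,1,0,0,0,1,0,3]
Step 8: insert w at [8, 19, 28] -> counters=[0,1,1,2,0,0,0,0,1,1,0,0,0,1,0,0,0,2,0,1,2,0,0,1,0,0,1,1,2,0,0,0,0,0,0,1,0,0,0,1,1,0,0,0,1,0,3]
Step 9: insert mt at [2, 7, 19] -> counters=[0,1,2,2,0,0,0,1,1,1,0,0,0,1,0,0,0,2,0,2,2,0,0,1,0,0,1,1,2,0,0,0,0,0,0,1,0,0,0,1,1,0,0,0,1,0,3]
Step 10: delete w at [8, 19, 28] -> counters=[0,1,2,2,0,0,0,1,0,1,0,0,0,1,0,0,0,2,0,1,2,0,0,1,0,0,1,1,1,0,0,0,0,0,0,1,0,0,0,1,1,0,0,0,1,0,3]
Step 11: insert d at [9, 17, 27] -> counters=[0,1,2,2,0,0,0,1,0,2,0,0,0,1,0,0,0,3,0,1,2,0,0,1,0,0,1,2,1,0,0,0,0,0,0,1,0,0,0,1,1,0,0,0,1,0,3]
Step 12: insert lwz at [20, 23, 46] -> counters=[0,1,2,2,0,0,0,1,0,2,0,0,0,1,0,0,0,3,0,1,3,0,0,2,0,0,1,2,1,0,0,0,0,0,0,1,0,0,0,1,1,0,0,0,1,0,4]
Query mt: check counters[2]=2 counters[7]=1 counters[19]=1 -> maybe

Answer: maybe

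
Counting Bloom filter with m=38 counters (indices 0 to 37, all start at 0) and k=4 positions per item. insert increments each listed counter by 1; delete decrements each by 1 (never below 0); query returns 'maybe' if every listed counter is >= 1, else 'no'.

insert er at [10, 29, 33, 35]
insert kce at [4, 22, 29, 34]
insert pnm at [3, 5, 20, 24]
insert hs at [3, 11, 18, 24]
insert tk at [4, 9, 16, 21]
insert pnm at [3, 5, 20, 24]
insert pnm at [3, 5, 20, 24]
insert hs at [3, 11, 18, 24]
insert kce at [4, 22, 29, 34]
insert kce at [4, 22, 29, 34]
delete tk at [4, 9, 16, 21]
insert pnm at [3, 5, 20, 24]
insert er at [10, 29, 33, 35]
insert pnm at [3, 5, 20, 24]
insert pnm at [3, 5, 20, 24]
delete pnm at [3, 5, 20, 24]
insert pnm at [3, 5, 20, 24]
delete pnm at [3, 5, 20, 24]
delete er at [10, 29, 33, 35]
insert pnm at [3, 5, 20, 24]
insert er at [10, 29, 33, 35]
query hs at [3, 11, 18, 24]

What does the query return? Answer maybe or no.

Answer: maybe

Derivation:
Step 1: insert er at [10, 29, 33, 35] -> counters=[0,0,0,0,0,0,0,0,0,0,1,0,0,0,0,0,0,0,0,0,0,0,0,0,0,0,0,0,0,1,0,0,0,1,0,1,0,0]
Step 2: insert kce at [4, 22, 29, 34] -> counters=[0,0,0,0,1,0,0,0,0,0,1,0,0,0,0,0,0,0,0,0,0,0,1,0,0,0,0,0,0,2,0,0,0,1,1,1,0,0]
Step 3: insert pnm at [3, 5, 20, 24] -> counters=[0,0,0,1,1,1,0,0,0,0,1,0,0,0,0,0,0,0,0,0,1,0,1,0,1,0,0,0,0,2,0,0,0,1,1,1,0,0]
Step 4: insert hs at [3, 11, 18, 24] -> counters=[0,0,0,2,1,1,0,0,0,0,1,1,0,0,0,0,0,0,1,0,1,0,1,0,2,0,0,0,0,2,0,0,0,1,1,1,0,0]
Step 5: insert tk at [4, 9, 16, 21] -> counters=[0,0,0,2,2,1,0,0,0,1,1,1,0,0,0,0,1,0,1,0,1,1,1,0,2,0,0,0,0,2,0,0,0,1,1,1,0,0]
Step 6: insert pnm at [3, 5, 20, 24] -> counters=[0,0,0,3,2,2,0,0,0,1,1,1,0,0,0,0,1,0,1,0,2,1,1,0,3,0,0,0,0,2,0,0,0,1,1,1,0,0]
Step 7: insert pnm at [3, 5, 20, 24] -> counters=[0,0,0,4,2,3,0,0,0,1,1,1,0,0,0,0,1,0,1,0,3,1,1,0,4,0,0,0,0,2,0,0,0,1,1,1,0,0]
Step 8: insert hs at [3, 11, 18, 24] -> counters=[0,0,0,5,2,3,0,0,0,1,1,2,0,0,0,0,1,0,2,0,3,1,1,0,5,0,0,0,0,2,0,0,0,1,1,1,0,0]
Step 9: insert kce at [4, 22, 29, 34] -> counters=[0,0,0,5,3,3,0,0,0,1,1,2,0,0,0,0,1,0,2,0,3,1,2,0,5,0,0,0,0,3,0,0,0,1,2,1,0,0]
Step 10: insert kce at [4, 22, 29, 34] -> counters=[0,0,0,5,4,3,0,0,0,1,1,2,0,0,0,0,1,0,2,0,3,1,3,0,5,0,0,0,0,4,0,0,0,1,3,1,0,0]
Step 11: delete tk at [4, 9, 16, 21] -> counters=[0,0,0,5,3,3,0,0,0,0,1,2,0,0,0,0,0,0,2,0,3,0,3,0,5,0,0,0,0,4,0,0,0,1,3,1,0,0]
Step 12: insert pnm at [3, 5, 20, 24] -> counters=[0,0,0,6,3,4,0,0,0,0,1,2,0,0,0,0,0,0,2,0,4,0,3,0,6,0,0,0,0,4,0,0,0,1,3,1,0,0]
Step 13: insert er at [10, 29, 33, 35] -> counters=[0,0,0,6,3,4,0,0,0,0,2,2,0,0,0,0,0,0,2,0,4,0,3,0,6,0,0,0,0,5,0,0,0,2,3,2,0,0]
Step 14: insert pnm at [3, 5, 20, 24] -> counters=[0,0,0,7,3,5,0,0,0,0,2,2,0,0,0,0,0,0,2,0,5,0,3,0,7,0,0,0,0,5,0,0,0,2,3,2,0,0]
Step 15: insert pnm at [3, 5, 20, 24] -> counters=[0,0,0,8,3,6,0,0,0,0,2,2,0,0,0,0,0,0,2,0,6,0,3,0,8,0,0,0,0,5,0,0,0,2,3,2,0,0]
Step 16: delete pnm at [3, 5, 20, 24] -> counters=[0,0,0,7,3,5,0,0,0,0,2,2,0,0,0,0,0,0,2,0,5,0,3,0,7,0,0,0,0,5,0,0,0,2,3,2,0,0]
Step 17: insert pnm at [3, 5, 20, 24] -> counters=[0,0,0,8,3,6,0,0,0,0,2,2,0,0,0,0,0,0,2,0,6,0,3,0,8,0,0,0,0,5,0,0,0,2,3,2,0,0]
Step 18: delete pnm at [3, 5, 20, 24] -> counters=[0,0,0,7,3,5,0,0,0,0,2,2,0,0,0,0,0,0,2,0,5,0,3,0,7,0,0,0,0,5,0,0,0,2,3,2,0,0]
Step 19: delete er at [10, 29, 33, 35] -> counters=[0,0,0,7,3,5,0,0,0,0,1,2,0,0,0,0,0,0,2,0,5,0,3,0,7,0,0,0,0,4,0,0,0,1,3,1,0,0]
Step 20: insert pnm at [3, 5, 20, 24] -> counters=[0,0,0,8,3,6,0,0,0,0,1,2,0,0,0,0,0,0,2,0,6,0,3,0,8,0,0,0,0,4,0,0,0,1,3,1,0,0]
Step 21: insert er at [10, 29, 33, 35] -> counters=[0,0,0,8,3,6,0,0,0,0,2,2,0,0,0,0,0,0,2,0,6,0,3,0,8,0,0,0,0,5,0,0,0,2,3,2,0,0]
Query hs: check counters[3]=8 counters[11]=2 counters[18]=2 counters[24]=8 -> maybe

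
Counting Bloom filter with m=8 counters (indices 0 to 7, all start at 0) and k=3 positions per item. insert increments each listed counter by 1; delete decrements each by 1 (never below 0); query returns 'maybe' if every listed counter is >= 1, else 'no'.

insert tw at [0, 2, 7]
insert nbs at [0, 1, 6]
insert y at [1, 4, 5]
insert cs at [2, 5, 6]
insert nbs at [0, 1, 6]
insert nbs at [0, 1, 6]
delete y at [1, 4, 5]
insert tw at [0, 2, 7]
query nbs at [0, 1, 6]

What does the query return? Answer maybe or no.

Step 1: insert tw at [0, 2, 7] -> counters=[1,0,1,0,0,0,0,1]
Step 2: insert nbs at [0, 1, 6] -> counters=[2,1,1,0,0,0,1,1]
Step 3: insert y at [1, 4, 5] -> counters=[2,2,1,0,1,1,1,1]
Step 4: insert cs at [2, 5, 6] -> counters=[2,2,2,0,1,2,2,1]
Step 5: insert nbs at [0, 1, 6] -> counters=[3,3,2,0,1,2,3,1]
Step 6: insert nbs at [0, 1, 6] -> counters=[4,4,2,0,1,2,4,1]
Step 7: delete y at [1, 4, 5] -> counters=[4,3,2,0,0,1,4,1]
Step 8: insert tw at [0, 2, 7] -> counters=[5,3,3,0,0,1,4,2]
Query nbs: check counters[0]=5 counters[1]=3 counters[6]=4 -> maybe

Answer: maybe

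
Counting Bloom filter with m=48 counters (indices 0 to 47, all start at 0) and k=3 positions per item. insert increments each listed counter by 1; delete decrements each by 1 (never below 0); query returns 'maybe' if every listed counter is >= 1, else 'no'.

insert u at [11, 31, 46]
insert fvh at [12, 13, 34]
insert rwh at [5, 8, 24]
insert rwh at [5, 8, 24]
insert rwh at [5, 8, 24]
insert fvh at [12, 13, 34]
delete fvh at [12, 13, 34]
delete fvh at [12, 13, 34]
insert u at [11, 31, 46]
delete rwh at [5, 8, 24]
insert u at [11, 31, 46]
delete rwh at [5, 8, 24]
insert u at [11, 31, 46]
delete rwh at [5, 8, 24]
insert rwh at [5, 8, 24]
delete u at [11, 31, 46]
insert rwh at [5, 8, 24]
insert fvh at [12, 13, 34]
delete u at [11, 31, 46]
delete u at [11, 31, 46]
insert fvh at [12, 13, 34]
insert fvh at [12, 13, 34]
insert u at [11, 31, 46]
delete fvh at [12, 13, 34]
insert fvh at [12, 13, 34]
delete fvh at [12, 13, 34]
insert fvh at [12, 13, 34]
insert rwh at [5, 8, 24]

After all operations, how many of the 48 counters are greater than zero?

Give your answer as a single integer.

Step 1: insert u at [11, 31, 46] -> counters=[0,0,0,0,0,0,0,0,0,0,0,1,0,0,0,0,0,0,0,0,0,0,0,0,0,0,0,0,0,0,0,1,0,0,0,0,0,0,0,0,0,0,0,0,0,0,1,0]
Step 2: insert fvh at [12, 13, 34] -> counters=[0,0,0,0,0,0,0,0,0,0,0,1,1,1,0,0,0,0,0,0,0,0,0,0,0,0,0,0,0,0,0,1,0,0,1,0,0,0,0,0,0,0,0,0,0,0,1,0]
Step 3: insert rwh at [5, 8, 24] -> counters=[0,0,0,0,0,1,0,0,1,0,0,1,1,1,0,0,0,0,0,0,0,0,0,0,1,0,0,0,0,0,0,1,0,0,1,0,0,0,0,0,0,0,0,0,0,0,1,0]
Step 4: insert rwh at [5, 8, 24] -> counters=[0,0,0,0,0,2,0,0,2,0,0,1,1,1,0,0,0,0,0,0,0,0,0,0,2,0,0,0,0,0,0,1,0,0,1,0,0,0,0,0,0,0,0,0,0,0,1,0]
Step 5: insert rwh at [5, 8, 24] -> counters=[0,0,0,0,0,3,0,0,3,0,0,1,1,1,0,0,0,0,0,0,0,0,0,0,3,0,0,0,0,0,0,1,0,0,1,0,0,0,0,0,0,0,0,0,0,0,1,0]
Step 6: insert fvh at [12, 13, 34] -> counters=[0,0,0,0,0,3,0,0,3,0,0,1,2,2,0,0,0,0,0,0,0,0,0,0,3,0,0,0,0,0,0,1,0,0,2,0,0,0,0,0,0,0,0,0,0,0,1,0]
Step 7: delete fvh at [12, 13, 34] -> counters=[0,0,0,0,0,3,0,0,3,0,0,1,1,1,0,0,0,0,0,0,0,0,0,0,3,0,0,0,0,0,0,1,0,0,1,0,0,0,0,0,0,0,0,0,0,0,1,0]
Step 8: delete fvh at [12, 13, 34] -> counters=[0,0,0,0,0,3,0,0,3,0,0,1,0,0,0,0,0,0,0,0,0,0,0,0,3,0,0,0,0,0,0,1,0,0,0,0,0,0,0,0,0,0,0,0,0,0,1,0]
Step 9: insert u at [11, 31, 46] -> counters=[0,0,0,0,0,3,0,0,3,0,0,2,0,0,0,0,0,0,0,0,0,0,0,0,3,0,0,0,0,0,0,2,0,0,0,0,0,0,0,0,0,0,0,0,0,0,2,0]
Step 10: delete rwh at [5, 8, 24] -> counters=[0,0,0,0,0,2,0,0,2,0,0,2,0,0,0,0,0,0,0,0,0,0,0,0,2,0,0,0,0,0,0,2,0,0,0,0,0,0,0,0,0,0,0,0,0,0,2,0]
Step 11: insert u at [11, 31, 46] -> counters=[0,0,0,0,0,2,0,0,2,0,0,3,0,0,0,0,0,0,0,0,0,0,0,0,2,0,0,0,0,0,0,3,0,0,0,0,0,0,0,0,0,0,0,0,0,0,3,0]
Step 12: delete rwh at [5, 8, 24] -> counters=[0,0,0,0,0,1,0,0,1,0,0,3,0,0,0,0,0,0,0,0,0,0,0,0,1,0,0,0,0,0,0,3,0,0,0,0,0,0,0,0,0,0,0,0,0,0,3,0]
Step 13: insert u at [11, 31, 46] -> counters=[0,0,0,0,0,1,0,0,1,0,0,4,0,0,0,0,0,0,0,0,0,0,0,0,1,0,0,0,0,0,0,4,0,0,0,0,0,0,0,0,0,0,0,0,0,0,4,0]
Step 14: delete rwh at [5, 8, 24] -> counters=[0,0,0,0,0,0,0,0,0,0,0,4,0,0,0,0,0,0,0,0,0,0,0,0,0,0,0,0,0,0,0,4,0,0,0,0,0,0,0,0,0,0,0,0,0,0,4,0]
Step 15: insert rwh at [5, 8, 24] -> counters=[0,0,0,0,0,1,0,0,1,0,0,4,0,0,0,0,0,0,0,0,0,0,0,0,1,0,0,0,0,0,0,4,0,0,0,0,0,0,0,0,0,0,0,0,0,0,4,0]
Step 16: delete u at [11, 31, 46] -> counters=[0,0,0,0,0,1,0,0,1,0,0,3,0,0,0,0,0,0,0,0,0,0,0,0,1,0,0,0,0,0,0,3,0,0,0,0,0,0,0,0,0,0,0,0,0,0,3,0]
Step 17: insert rwh at [5, 8, 24] -> counters=[0,0,0,0,0,2,0,0,2,0,0,3,0,0,0,0,0,0,0,0,0,0,0,0,2,0,0,0,0,0,0,3,0,0,0,0,0,0,0,0,0,0,0,0,0,0,3,0]
Step 18: insert fvh at [12, 13, 34] -> counters=[0,0,0,0,0,2,0,0,2,0,0,3,1,1,0,0,0,0,0,0,0,0,0,0,2,0,0,0,0,0,0,3,0,0,1,0,0,0,0,0,0,0,0,0,0,0,3,0]
Step 19: delete u at [11, 31, 46] -> counters=[0,0,0,0,0,2,0,0,2,0,0,2,1,1,0,0,0,0,0,0,0,0,0,0,2,0,0,0,0,0,0,2,0,0,1,0,0,0,0,0,0,0,0,0,0,0,2,0]
Step 20: delete u at [11, 31, 46] -> counters=[0,0,0,0,0,2,0,0,2,0,0,1,1,1,0,0,0,0,0,0,0,0,0,0,2,0,0,0,0,0,0,1,0,0,1,0,0,0,0,0,0,0,0,0,0,0,1,0]
Step 21: insert fvh at [12, 13, 34] -> counters=[0,0,0,0,0,2,0,0,2,0,0,1,2,2,0,0,0,0,0,0,0,0,0,0,2,0,0,0,0,0,0,1,0,0,2,0,0,0,0,0,0,0,0,0,0,0,1,0]
Step 22: insert fvh at [12, 13, 34] -> counters=[0,0,0,0,0,2,0,0,2,0,0,1,3,3,0,0,0,0,0,0,0,0,0,0,2,0,0,0,0,0,0,1,0,0,3,0,0,0,0,0,0,0,0,0,0,0,1,0]
Step 23: insert u at [11, 31, 46] -> counters=[0,0,0,0,0,2,0,0,2,0,0,2,3,3,0,0,0,0,0,0,0,0,0,0,2,0,0,0,0,0,0,2,0,0,3,0,0,0,0,0,0,0,0,0,0,0,2,0]
Step 24: delete fvh at [12, 13, 34] -> counters=[0,0,0,0,0,2,0,0,2,0,0,2,2,2,0,0,0,0,0,0,0,0,0,0,2,0,0,0,0,0,0,2,0,0,2,0,0,0,0,0,0,0,0,0,0,0,2,0]
Step 25: insert fvh at [12, 13, 34] -> counters=[0,0,0,0,0,2,0,0,2,0,0,2,3,3,0,0,0,0,0,0,0,0,0,0,2,0,0,0,0,0,0,2,0,0,3,0,0,0,0,0,0,0,0,0,0,0,2,0]
Step 26: delete fvh at [12, 13, 34] -> counters=[0,0,0,0,0,2,0,0,2,0,0,2,2,2,0,0,0,0,0,0,0,0,0,0,2,0,0,0,0,0,0,2,0,0,2,0,0,0,0,0,0,0,0,0,0,0,2,0]
Step 27: insert fvh at [12, 13, 34] -> counters=[0,0,0,0,0,2,0,0,2,0,0,2,3,3,0,0,0,0,0,0,0,0,0,0,2,0,0,0,0,0,0,2,0,0,3,0,0,0,0,0,0,0,0,0,0,0,2,0]
Step 28: insert rwh at [5, 8, 24] -> counters=[0,0,0,0,0,3,0,0,3,0,0,2,3,3,0,0,0,0,0,0,0,0,0,0,3,0,0,0,0,0,0,2,0,0,3,0,0,0,0,0,0,0,0,0,0,0,2,0]
Final counters=[0,0,0,0,0,3,0,0,3,0,0,2,3,3,0,0,0,0,0,0,0,0,0,0,3,0,0,0,0,0,0,2,0,0,3,0,0,0,0,0,0,0,0,0,0,0,2,0] -> 9 nonzero

Answer: 9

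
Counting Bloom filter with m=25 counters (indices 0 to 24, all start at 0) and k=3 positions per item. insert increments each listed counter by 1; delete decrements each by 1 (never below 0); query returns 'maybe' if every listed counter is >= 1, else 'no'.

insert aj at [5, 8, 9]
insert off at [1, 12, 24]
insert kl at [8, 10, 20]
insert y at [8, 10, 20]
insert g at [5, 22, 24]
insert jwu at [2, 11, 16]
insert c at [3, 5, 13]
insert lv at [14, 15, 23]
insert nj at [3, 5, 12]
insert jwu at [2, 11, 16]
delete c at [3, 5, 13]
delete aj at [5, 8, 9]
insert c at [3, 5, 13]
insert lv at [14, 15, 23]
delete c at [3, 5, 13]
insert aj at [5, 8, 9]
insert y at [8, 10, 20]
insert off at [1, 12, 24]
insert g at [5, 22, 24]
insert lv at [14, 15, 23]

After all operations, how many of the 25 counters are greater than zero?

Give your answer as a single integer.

Step 1: insert aj at [5, 8, 9] -> counters=[0,0,0,0,0,1,0,0,1,1,0,0,0,0,0,0,0,0,0,0,0,0,0,0,0]
Step 2: insert off at [1, 12, 24] -> counters=[0,1,0,0,0,1,0,0,1,1,0,0,1,0,0,0,0,0,0,0,0,0,0,0,1]
Step 3: insert kl at [8, 10, 20] -> counters=[0,1,0,0,0,1,0,0,2,1,1,0,1,0,0,0,0,0,0,0,1,0,0,0,1]
Step 4: insert y at [8, 10, 20] -> counters=[0,1,0,0,0,1,0,0,3,1,2,0,1,0,0,0,0,0,0,0,2,0,0,0,1]
Step 5: insert g at [5, 22, 24] -> counters=[0,1,0,0,0,2,0,0,3,1,2,0,1,0,0,0,0,0,0,0,2,0,1,0,2]
Step 6: insert jwu at [2, 11, 16] -> counters=[0,1,1,0,0,2,0,0,3,1,2,1,1,0,0,0,1,0,0,0,2,0,1,0,2]
Step 7: insert c at [3, 5, 13] -> counters=[0,1,1,1,0,3,0,0,3,1,2,1,1,1,0,0,1,0,0,0,2,0,1,0,2]
Step 8: insert lv at [14, 15, 23] -> counters=[0,1,1,1,0,3,0,0,3,1,2,1,1,1,1,1,1,0,0,0,2,0,1,1,2]
Step 9: insert nj at [3, 5, 12] -> counters=[0,1,1,2,0,4,0,0,3,1,2,1,2,1,1,1,1,0,0,0,2,0,1,1,2]
Step 10: insert jwu at [2, 11, 16] -> counters=[0,1,2,2,0,4,0,0,3,1,2,2,2,1,1,1,2,0,0,0,2,0,1,1,2]
Step 11: delete c at [3, 5, 13] -> counters=[0,1,2,1,0,3,0,0,3,1,2,2,2,0,1,1,2,0,0,0,2,0,1,1,2]
Step 12: delete aj at [5, 8, 9] -> counters=[0,1,2,1,0,2,0,0,2,0,2,2,2,0,1,1,2,0,0,0,2,0,1,1,2]
Step 13: insert c at [3, 5, 13] -> counters=[0,1,2,2,0,3,0,0,2,0,2,2,2,1,1,1,2,0,0,0,2,0,1,1,2]
Step 14: insert lv at [14, 15, 23] -> counters=[0,1,2,2,0,3,0,0,2,0,2,2,2,1,2,2,2,0,0,0,2,0,1,2,2]
Step 15: delete c at [3, 5, 13] -> counters=[0,1,2,1,0,2,0,0,2,0,2,2,2,0,2,2,2,0,0,0,2,0,1,2,2]
Step 16: insert aj at [5, 8, 9] -> counters=[0,1,2,1,0,3,0,0,3,1,2,2,2,0,2,2,2,0,0,0,2,0,1,2,2]
Step 17: insert y at [8, 10, 20] -> counters=[0,1,2,1,0,3,0,0,4,1,3,2,2,0,2,2,2,0,0,0,3,0,1,2,2]
Step 18: insert off at [1, 12, 24] -> counters=[0,2,2,1,0,3,0,0,4,1,3,2,3,0,2,2,2,0,0,0,3,0,1,2,3]
Step 19: insert g at [5, 22, 24] -> counters=[0,2,2,1,0,4,0,0,4,1,3,2,3,0,2,2,2,0,0,0,3,0,2,2,4]
Step 20: insert lv at [14, 15, 23] -> counters=[0,2,2,1,0,4,0,0,4,1,3,2,3,0,3,3,2,0,0,0,3,0,2,3,4]
Final counters=[0,2,2,1,0,4,0,0,4,1,3,2,3,0,3,3,2,0,0,0,3,0,2,3,4] -> 16 nonzero

Answer: 16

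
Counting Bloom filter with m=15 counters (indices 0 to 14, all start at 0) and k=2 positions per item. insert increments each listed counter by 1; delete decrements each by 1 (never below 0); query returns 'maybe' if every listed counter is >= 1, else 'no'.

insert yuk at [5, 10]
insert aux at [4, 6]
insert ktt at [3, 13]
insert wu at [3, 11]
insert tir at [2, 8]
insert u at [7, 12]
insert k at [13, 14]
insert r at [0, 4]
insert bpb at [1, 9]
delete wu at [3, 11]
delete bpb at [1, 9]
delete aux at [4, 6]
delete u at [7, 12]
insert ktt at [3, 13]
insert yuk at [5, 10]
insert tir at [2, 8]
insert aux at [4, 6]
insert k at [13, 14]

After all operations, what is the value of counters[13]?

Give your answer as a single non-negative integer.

Step 1: insert yuk at [5, 10] -> counters=[0,0,0,0,0,1,0,0,0,0,1,0,0,0,0]
Step 2: insert aux at [4, 6] -> counters=[0,0,0,0,1,1,1,0,0,0,1,0,0,0,0]
Step 3: insert ktt at [3, 13] -> counters=[0,0,0,1,1,1,1,0,0,0,1,0,0,1,0]
Step 4: insert wu at [3, 11] -> counters=[0,0,0,2,1,1,1,0,0,0,1,1,0,1,0]
Step 5: insert tir at [2, 8] -> counters=[0,0,1,2,1,1,1,0,1,0,1,1,0,1,0]
Step 6: insert u at [7, 12] -> counters=[0,0,1,2,1,1,1,1,1,0,1,1,1,1,0]
Step 7: insert k at [13, 14] -> counters=[0,0,1,2,1,1,1,1,1,0,1,1,1,2,1]
Step 8: insert r at [0, 4] -> counters=[1,0,1,2,2,1,1,1,1,0,1,1,1,2,1]
Step 9: insert bpb at [1, 9] -> counters=[1,1,1,2,2,1,1,1,1,1,1,1,1,2,1]
Step 10: delete wu at [3, 11] -> counters=[1,1,1,1,2,1,1,1,1,1,1,0,1,2,1]
Step 11: delete bpb at [1, 9] -> counters=[1,0,1,1,2,1,1,1,1,0,1,0,1,2,1]
Step 12: delete aux at [4, 6] -> counters=[1,0,1,1,1,1,0,1,1,0,1,0,1,2,1]
Step 13: delete u at [7, 12] -> counters=[1,0,1,1,1,1,0,0,1,0,1,0,0,2,1]
Step 14: insert ktt at [3, 13] -> counters=[1,0,1,2,1,1,0,0,1,0,1,0,0,3,1]
Step 15: insert yuk at [5, 10] -> counters=[1,0,1,2,1,2,0,0,1,0,2,0,0,3,1]
Step 16: insert tir at [2, 8] -> counters=[1,0,2,2,1,2,0,0,2,0,2,0,0,3,1]
Step 17: insert aux at [4, 6] -> counters=[1,0,2,2,2,2,1,0,2,0,2,0,0,3,1]
Step 18: insert k at [13, 14] -> counters=[1,0,2,2,2,2,1,0,2,0,2,0,0,4,2]
Final counters=[1,0,2,2,2,2,1,0,2,0,2,0,0,4,2] -> counters[13]=4

Answer: 4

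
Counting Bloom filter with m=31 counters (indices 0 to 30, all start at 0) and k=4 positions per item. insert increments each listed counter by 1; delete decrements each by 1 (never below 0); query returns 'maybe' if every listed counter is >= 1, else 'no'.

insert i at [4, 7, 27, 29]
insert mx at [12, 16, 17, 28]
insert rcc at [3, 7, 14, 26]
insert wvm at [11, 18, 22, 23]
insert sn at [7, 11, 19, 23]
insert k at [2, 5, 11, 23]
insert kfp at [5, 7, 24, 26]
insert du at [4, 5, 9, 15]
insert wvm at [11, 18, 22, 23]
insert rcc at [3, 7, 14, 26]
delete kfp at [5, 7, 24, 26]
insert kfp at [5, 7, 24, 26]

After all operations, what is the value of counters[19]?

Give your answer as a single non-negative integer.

Step 1: insert i at [4, 7, 27, 29] -> counters=[0,0,0,0,1,0,0,1,0,0,0,0,0,0,0,0,0,0,0,0,0,0,0,0,0,0,0,1,0,1,0]
Step 2: insert mx at [12, 16, 17, 28] -> counters=[0,0,0,0,1,0,0,1,0,0,0,0,1,0,0,0,1,1,0,0,0,0,0,0,0,0,0,1,1,1,0]
Step 3: insert rcc at [3, 7, 14, 26] -> counters=[0,0,0,1,1,0,0,2,0,0,0,0,1,0,1,0,1,1,0,0,0,0,0,0,0,0,1,1,1,1,0]
Step 4: insert wvm at [11, 18, 22, 23] -> counters=[0,0,0,1,1,0,0,2,0,0,0,1,1,0,1,0,1,1,1,0,0,0,1,1,0,0,1,1,1,1,0]
Step 5: insert sn at [7, 11, 19, 23] -> counters=[0,0,0,1,1,0,0,3,0,0,0,2,1,0,1,0,1,1,1,1,0,0,1,2,0,0,1,1,1,1,0]
Step 6: insert k at [2, 5, 11, 23] -> counters=[0,0,1,1,1,1,0,3,0,0,0,3,1,0,1,0,1,1,1,1,0,0,1,3,0,0,1,1,1,1,0]
Step 7: insert kfp at [5, 7, 24, 26] -> counters=[0,0,1,1,1,2,0,4,0,0,0,3,1,0,1,0,1,1,1,1,0,0,1,3,1,0,2,1,1,1,0]
Step 8: insert du at [4, 5, 9, 15] -> counters=[0,0,1,1,2,3,0,4,0,1,0,3,1,0,1,1,1,1,1,1,0,0,1,3,1,0,2,1,1,1,0]
Step 9: insert wvm at [11, 18, 22, 23] -> counters=[0,0,1,1,2,3,0,4,0,1,0,4,1,0,1,1,1,1,2,1,0,0,2,4,1,0,2,1,1,1,0]
Step 10: insert rcc at [3, 7, 14, 26] -> counters=[0,0,1,2,2,3,0,5,0,1,0,4,1,0,2,1,1,1,2,1,0,0,2,4,1,0,3,1,1,1,0]
Step 11: delete kfp at [5, 7, 24, 26] -> counters=[0,0,1,2,2,2,0,4,0,1,0,4,1,0,2,1,1,1,2,1,0,0,2,4,0,0,2,1,1,1,0]
Step 12: insert kfp at [5, 7, 24, 26] -> counters=[0,0,1,2,2,3,0,5,0,1,0,4,1,0,2,1,1,1,2,1,0,0,2,4,1,0,3,1,1,1,0]
Final counters=[0,0,1,2,2,3,0,5,0,1,0,4,1,0,2,1,1,1,2,1,0,0,2,4,1,0,3,1,1,1,0] -> counters[19]=1

Answer: 1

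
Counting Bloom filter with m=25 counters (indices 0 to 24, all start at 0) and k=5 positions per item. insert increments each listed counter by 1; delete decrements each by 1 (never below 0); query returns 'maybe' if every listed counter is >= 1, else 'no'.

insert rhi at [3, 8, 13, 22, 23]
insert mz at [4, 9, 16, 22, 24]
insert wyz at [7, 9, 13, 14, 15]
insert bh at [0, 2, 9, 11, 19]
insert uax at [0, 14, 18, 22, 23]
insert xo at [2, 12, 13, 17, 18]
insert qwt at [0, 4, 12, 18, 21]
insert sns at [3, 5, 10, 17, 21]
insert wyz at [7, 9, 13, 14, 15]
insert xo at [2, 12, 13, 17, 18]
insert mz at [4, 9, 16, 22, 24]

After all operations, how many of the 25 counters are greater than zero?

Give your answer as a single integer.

Answer: 22

Derivation:
Step 1: insert rhi at [3, 8, 13, 22, 23] -> counters=[0,0,0,1,0,0,0,0,1,0,0,0,0,1,0,0,0,0,0,0,0,0,1,1,0]
Step 2: insert mz at [4, 9, 16, 22, 24] -> counters=[0,0,0,1,1,0,0,0,1,1,0,0,0,1,0,0,1,0,0,0,0,0,2,1,1]
Step 3: insert wyz at [7, 9, 13, 14, 15] -> counters=[0,0,0,1,1,0,0,1,1,2,0,0,0,2,1,1,1,0,0,0,0,0,2,1,1]
Step 4: insert bh at [0, 2, 9, 11, 19] -> counters=[1,0,1,1,1,0,0,1,1,3,0,1,0,2,1,1,1,0,0,1,0,0,2,1,1]
Step 5: insert uax at [0, 14, 18, 22, 23] -> counters=[2,0,1,1,1,0,0,1,1,3,0,1,0,2,2,1,1,0,1,1,0,0,3,2,1]
Step 6: insert xo at [2, 12, 13, 17, 18] -> counters=[2,0,2,1,1,0,0,1,1,3,0,1,1,3,2,1,1,1,2,1,0,0,3,2,1]
Step 7: insert qwt at [0, 4, 12, 18, 21] -> counters=[3,0,2,1,2,0,0,1,1,3,0,1,2,3,2,1,1,1,3,1,0,1,3,2,1]
Step 8: insert sns at [3, 5, 10, 17, 21] -> counters=[3,0,2,2,2,1,0,1,1,3,1,1,2,3,2,1,1,2,3,1,0,2,3,2,1]
Step 9: insert wyz at [7, 9, 13, 14, 15] -> counters=[3,0,2,2,2,1,0,2,1,4,1,1,2,4,3,2,1,2,3,1,0,2,3,2,1]
Step 10: insert xo at [2, 12, 13, 17, 18] -> counters=[3,0,3,2,2,1,0,2,1,4,1,1,3,5,3,2,1,3,4,1,0,2,3,2,1]
Step 11: insert mz at [4, 9, 16, 22, 24] -> counters=[3,0,3,2,3,1,0,2,1,5,1,1,3,5,3,2,2,3,4,1,0,2,4,2,2]
Final counters=[3,0,3,2,3,1,0,2,1,5,1,1,3,5,3,2,2,3,4,1,0,2,4,2,2] -> 22 nonzero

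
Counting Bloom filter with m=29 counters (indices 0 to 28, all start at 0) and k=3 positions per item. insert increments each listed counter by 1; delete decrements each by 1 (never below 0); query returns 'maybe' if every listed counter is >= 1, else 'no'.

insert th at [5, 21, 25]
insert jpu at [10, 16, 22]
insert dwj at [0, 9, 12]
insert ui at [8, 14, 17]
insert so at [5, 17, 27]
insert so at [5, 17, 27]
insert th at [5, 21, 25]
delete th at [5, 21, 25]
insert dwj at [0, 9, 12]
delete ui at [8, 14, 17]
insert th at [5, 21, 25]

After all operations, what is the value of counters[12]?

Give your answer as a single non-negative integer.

Step 1: insert th at [5, 21, 25] -> counters=[0,0,0,0,0,1,0,0,0,0,0,0,0,0,0,0,0,0,0,0,0,1,0,0,0,1,0,0,0]
Step 2: insert jpu at [10, 16, 22] -> counters=[0,0,0,0,0,1,0,0,0,0,1,0,0,0,0,0,1,0,0,0,0,1,1,0,0,1,0,0,0]
Step 3: insert dwj at [0, 9, 12] -> counters=[1,0,0,0,0,1,0,0,0,1,1,0,1,0,0,0,1,0,0,0,0,1,1,0,0,1,0,0,0]
Step 4: insert ui at [8, 14, 17] -> counters=[1,0,0,0,0,1,0,0,1,1,1,0,1,0,1,0,1,1,0,0,0,1,1,0,0,1,0,0,0]
Step 5: insert so at [5, 17, 27] -> counters=[1,0,0,0,0,2,0,0,1,1,1,0,1,0,1,0,1,2,0,0,0,1,1,0,0,1,0,1,0]
Step 6: insert so at [5, 17, 27] -> counters=[1,0,0,0,0,3,0,0,1,1,1,0,1,0,1,0,1,3,0,0,0,1,1,0,0,1,0,2,0]
Step 7: insert th at [5, 21, 25] -> counters=[1,0,0,0,0,4,0,0,1,1,1,0,1,0,1,0,1,3,0,0,0,2,1,0,0,2,0,2,0]
Step 8: delete th at [5, 21, 25] -> counters=[1,0,0,0,0,3,0,0,1,1,1,0,1,0,1,0,1,3,0,0,0,1,1,0,0,1,0,2,0]
Step 9: insert dwj at [0, 9, 12] -> counters=[2,0,0,0,0,3,0,0,1,2,1,0,2,0,1,0,1,3,0,0,0,1,1,0,0,1,0,2,0]
Step 10: delete ui at [8, 14, 17] -> counters=[2,0,0,0,0,3,0,0,0,2,1,0,2,0,0,0,1,2,0,0,0,1,1,0,0,1,0,2,0]
Step 11: insert th at [5, 21, 25] -> counters=[2,0,0,0,0,4,0,0,0,2,1,0,2,0,0,0,1,2,0,0,0,2,1,0,0,2,0,2,0]
Final counters=[2,0,0,0,0,4,0,0,0,2,1,0,2,0,0,0,1,2,0,0,0,2,1,0,0,2,0,2,0] -> counters[12]=2

Answer: 2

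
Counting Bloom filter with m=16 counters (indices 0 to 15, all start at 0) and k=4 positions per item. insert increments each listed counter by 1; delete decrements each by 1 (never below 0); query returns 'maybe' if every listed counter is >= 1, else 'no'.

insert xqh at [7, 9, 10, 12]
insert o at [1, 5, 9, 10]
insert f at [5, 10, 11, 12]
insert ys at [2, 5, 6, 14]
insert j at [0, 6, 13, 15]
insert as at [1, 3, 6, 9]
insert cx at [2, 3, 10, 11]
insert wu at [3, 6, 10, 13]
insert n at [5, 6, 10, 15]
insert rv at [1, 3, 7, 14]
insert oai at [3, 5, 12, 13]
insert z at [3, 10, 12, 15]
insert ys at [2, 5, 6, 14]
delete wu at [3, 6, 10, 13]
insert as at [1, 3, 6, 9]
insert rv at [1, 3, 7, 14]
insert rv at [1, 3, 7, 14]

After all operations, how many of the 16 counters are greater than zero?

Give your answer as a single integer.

Step 1: insert xqh at [7, 9, 10, 12] -> counters=[0,0,0,0,0,0,0,1,0,1,1,0,1,0,0,0]
Step 2: insert o at [1, 5, 9, 10] -> counters=[0,1,0,0,0,1,0,1,0,2,2,0,1,0,0,0]
Step 3: insert f at [5, 10, 11, 12] -> counters=[0,1,0,0,0,2,0,1,0,2,3,1,2,0,0,0]
Step 4: insert ys at [2, 5, 6, 14] -> counters=[0,1,1,0,0,3,1,1,0,2,3,1,2,0,1,0]
Step 5: insert j at [0, 6, 13, 15] -> counters=[1,1,1,0,0,3,2,1,0,2,3,1,2,1,1,1]
Step 6: insert as at [1, 3, 6, 9] -> counters=[1,2,1,1,0,3,3,1,0,3,3,1,2,1,1,1]
Step 7: insert cx at [2, 3, 10, 11] -> counters=[1,2,2,2,0,3,3,1,0,3,4,2,2,1,1,1]
Step 8: insert wu at [3, 6, 10, 13] -> counters=[1,2,2,3,0,3,4,1,0,3,5,2,2,2,1,1]
Step 9: insert n at [5, 6, 10, 15] -> counters=[1,2,2,3,0,4,5,1,0,3,6,2,2,2,1,2]
Step 10: insert rv at [1, 3, 7, 14] -> counters=[1,3,2,4,0,4,5,2,0,3,6,2,2,2,2,2]
Step 11: insert oai at [3, 5, 12, 13] -> counters=[1,3,2,5,0,5,5,2,0,3,6,2,3,3,2,2]
Step 12: insert z at [3, 10, 12, 15] -> counters=[1,3,2,6,0,5,5,2,0,3,7,2,4,3,2,3]
Step 13: insert ys at [2, 5, 6, 14] -> counters=[1,3,3,6,0,6,6,2,0,3,7,2,4,3,3,3]
Step 14: delete wu at [3, 6, 10, 13] -> counters=[1,3,3,5,0,6,5,2,0,3,6,2,4,2,3,3]
Step 15: insert as at [1, 3, 6, 9] -> counters=[1,4,3,6,0,6,6,2,0,4,6,2,4,2,3,3]
Step 16: insert rv at [1, 3, 7, 14] -> counters=[1,5,3,7,0,6,6,3,0,4,6,2,4,2,4,3]
Step 17: insert rv at [1, 3, 7, 14] -> counters=[1,6,3,8,0,6,6,4,0,4,6,2,4,2,5,3]
Final counters=[1,6,3,8,0,6,6,4,0,4,6,2,4,2,5,3] -> 14 nonzero

Answer: 14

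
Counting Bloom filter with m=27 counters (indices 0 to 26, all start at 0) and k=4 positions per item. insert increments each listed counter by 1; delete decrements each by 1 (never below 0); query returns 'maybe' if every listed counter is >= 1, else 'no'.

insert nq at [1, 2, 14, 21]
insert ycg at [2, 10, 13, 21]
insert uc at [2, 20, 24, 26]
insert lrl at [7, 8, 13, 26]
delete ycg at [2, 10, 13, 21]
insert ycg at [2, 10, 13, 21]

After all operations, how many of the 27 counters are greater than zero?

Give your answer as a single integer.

Answer: 11

Derivation:
Step 1: insert nq at [1, 2, 14, 21] -> counters=[0,1,1,0,0,0,0,0,0,0,0,0,0,0,1,0,0,0,0,0,0,1,0,0,0,0,0]
Step 2: insert ycg at [2, 10, 13, 21] -> counters=[0,1,2,0,0,0,0,0,0,0,1,0,0,1,1,0,0,0,0,0,0,2,0,0,0,0,0]
Step 3: insert uc at [2, 20, 24, 26] -> counters=[0,1,3,0,0,0,0,0,0,0,1,0,0,1,1,0,0,0,0,0,1,2,0,0,1,0,1]
Step 4: insert lrl at [7, 8, 13, 26] -> counters=[0,1,3,0,0,0,0,1,1,0,1,0,0,2,1,0,0,0,0,0,1,2,0,0,1,0,2]
Step 5: delete ycg at [2, 10, 13, 21] -> counters=[0,1,2,0,0,0,0,1,1,0,0,0,0,1,1,0,0,0,0,0,1,1,0,0,1,0,2]
Step 6: insert ycg at [2, 10, 13, 21] -> counters=[0,1,3,0,0,0,0,1,1,0,1,0,0,2,1,0,0,0,0,0,1,2,0,0,1,0,2]
Final counters=[0,1,3,0,0,0,0,1,1,0,1,0,0,2,1,0,0,0,0,0,1,2,0,0,1,0,2] -> 11 nonzero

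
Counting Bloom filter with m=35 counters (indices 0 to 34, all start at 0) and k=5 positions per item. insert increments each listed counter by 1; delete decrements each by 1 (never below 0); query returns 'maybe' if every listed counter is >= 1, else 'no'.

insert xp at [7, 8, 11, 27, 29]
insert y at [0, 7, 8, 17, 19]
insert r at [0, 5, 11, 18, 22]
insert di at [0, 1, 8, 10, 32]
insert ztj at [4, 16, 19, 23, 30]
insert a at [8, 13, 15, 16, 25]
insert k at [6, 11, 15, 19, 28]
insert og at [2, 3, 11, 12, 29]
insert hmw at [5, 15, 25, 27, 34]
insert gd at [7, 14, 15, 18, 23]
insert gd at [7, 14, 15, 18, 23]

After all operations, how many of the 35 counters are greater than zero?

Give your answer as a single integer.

Step 1: insert xp at [7, 8, 11, 27, 29] -> counters=[0,0,0,0,0,0,0,1,1,0,0,1,0,0,0,0,0,0,0,0,0,0,0,0,0,0,0,1,0,1,0,0,0,0,0]
Step 2: insert y at [0, 7, 8, 17, 19] -> counters=[1,0,0,0,0,0,0,2,2,0,0,1,0,0,0,0,0,1,0,1,0,0,0,0,0,0,0,1,0,1,0,0,0,0,0]
Step 3: insert r at [0, 5, 11, 18, 22] -> counters=[2,0,0,0,0,1,0,2,2,0,0,2,0,0,0,0,0,1,1,1,0,0,1,0,0,0,0,1,0,1,0,0,0,0,0]
Step 4: insert di at [0, 1, 8, 10, 32] -> counters=[3,1,0,0,0,1,0,2,3,0,1,2,0,0,0,0,0,1,1,1,0,0,1,0,0,0,0,1,0,1,0,0,1,0,0]
Step 5: insert ztj at [4, 16, 19, 23, 30] -> counters=[3,1,0,0,1,1,0,2,3,0,1,2,0,0,0,0,1,1,1,2,0,0,1,1,0,0,0,1,0,1,1,0,1,0,0]
Step 6: insert a at [8, 13, 15, 16, 25] -> counters=[3,1,0,0,1,1,0,2,4,0,1,2,0,1,0,1,2,1,1,2,0,0,1,1,0,1,0,1,0,1,1,0,1,0,0]
Step 7: insert k at [6, 11, 15, 19, 28] -> counters=[3,1,0,0,1,1,1,2,4,0,1,3,0,1,0,2,2,1,1,3,0,0,1,1,0,1,0,1,1,1,1,0,1,0,0]
Step 8: insert og at [2, 3, 11, 12, 29] -> counters=[3,1,1,1,1,1,1,2,4,0,1,4,1,1,0,2,2,1,1,3,0,0,1,1,0,1,0,1,1,2,1,0,1,0,0]
Step 9: insert hmw at [5, 15, 25, 27, 34] -> counters=[3,1,1,1,1,2,1,2,4,0,1,4,1,1,0,3,2,1,1,3,0,0,1,1,0,2,0,2,1,2,1,0,1,0,1]
Step 10: insert gd at [7, 14, 15, 18, 23] -> counters=[3,1,1,1,1,2,1,3,4,0,1,4,1,1,1,4,2,1,2,3,0,0,1,2,0,2,0,2,1,2,1,0,1,0,1]
Step 11: insert gd at [7, 14, 15, 18, 23] -> counters=[3,1,1,1,1,2,1,4,4,0,1,4,1,1,2,5,2,1,3,3,0,0,1,3,0,2,0,2,1,2,1,0,1,0,1]
Final counters=[3,1,1,1,1,2,1,4,4,0,1,4,1,1,2,5,2,1,3,3,0,0,1,3,0,2,0,2,1,2,1,0,1,0,1] -> 28 nonzero

Answer: 28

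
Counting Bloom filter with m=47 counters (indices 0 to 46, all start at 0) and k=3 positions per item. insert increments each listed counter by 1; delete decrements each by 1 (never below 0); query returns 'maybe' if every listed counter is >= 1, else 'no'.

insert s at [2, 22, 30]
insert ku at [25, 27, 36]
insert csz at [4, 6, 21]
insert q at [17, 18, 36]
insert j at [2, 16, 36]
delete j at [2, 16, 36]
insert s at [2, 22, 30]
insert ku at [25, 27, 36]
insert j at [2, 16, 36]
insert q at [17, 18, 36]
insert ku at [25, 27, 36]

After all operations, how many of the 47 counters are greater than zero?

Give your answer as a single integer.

Step 1: insert s at [2, 22, 30] -> counters=[0,0,1,0,0,0,0,0,0,0,0,0,0,0,0,0,0,0,0,0,0,0,1,0,0,0,0,0,0,0,1,0,0,0,0,0,0,0,0,0,0,0,0,0,0,0,0]
Step 2: insert ku at [25, 27, 36] -> counters=[0,0,1,0,0,0,0,0,0,0,0,0,0,0,0,0,0,0,0,0,0,0,1,0,0,1,0,1,0,0,1,0,0,0,0,0,1,0,0,0,0,0,0,0,0,0,0]
Step 3: insert csz at [4, 6, 21] -> counters=[0,0,1,0,1,0,1,0,0,0,0,0,0,0,0,0,0,0,0,0,0,1,1,0,0,1,0,1,0,0,1,0,0,0,0,0,1,0,0,0,0,0,0,0,0,0,0]
Step 4: insert q at [17, 18, 36] -> counters=[0,0,1,0,1,0,1,0,0,0,0,0,0,0,0,0,0,1,1,0,0,1,1,0,0,1,0,1,0,0,1,0,0,0,0,0,2,0,0,0,0,0,0,0,0,0,0]
Step 5: insert j at [2, 16, 36] -> counters=[0,0,2,0,1,0,1,0,0,0,0,0,0,0,0,0,1,1,1,0,0,1,1,0,0,1,0,1,0,0,1,0,0,0,0,0,3,0,0,0,0,0,0,0,0,0,0]
Step 6: delete j at [2, 16, 36] -> counters=[0,0,1,0,1,0,1,0,0,0,0,0,0,0,0,0,0,1,1,0,0,1,1,0,0,1,0,1,0,0,1,0,0,0,0,0,2,0,0,0,0,0,0,0,0,0,0]
Step 7: insert s at [2, 22, 30] -> counters=[0,0,2,0,1,0,1,0,0,0,0,0,0,0,0,0,0,1,1,0,0,1,2,0,0,1,0,1,0,0,2,0,0,0,0,0,2,0,0,0,0,0,0,0,0,0,0]
Step 8: insert ku at [25, 27, 36] -> counters=[0,0,2,0,1,0,1,0,0,0,0,0,0,0,0,0,0,1,1,0,0,1,2,0,0,2,0,2,0,0,2,0,0,0,0,0,3,0,0,0,0,0,0,0,0,0,0]
Step 9: insert j at [2, 16, 36] -> counters=[0,0,3,0,1,0,1,0,0,0,0,0,0,0,0,0,1,1,1,0,0,1,2,0,0,2,0,2,0,0,2,0,0,0,0,0,4,0,0,0,0,0,0,0,0,0,0]
Step 10: insert q at [17, 18, 36] -> counters=[0,0,3,0,1,0,1,0,0,0,0,0,0,0,0,0,1,2,2,0,0,1,2,0,0,2,0,2,0,0,2,0,0,0,0,0,5,0,0,0,0,0,0,0,0,0,0]
Step 11: insert ku at [25, 27, 36] -> counters=[0,0,3,0,1,0,1,0,0,0,0,0,0,0,0,0,1,2,2,0,0,1,2,0,0,3,0,3,0,0,2,0,0,0,0,0,6,0,0,0,0,0,0,0,0,0,0]
Final counters=[0,0,3,0,1,0,1,0,0,0,0,0,0,0,0,0,1,2,2,0,0,1,2,0,0,3,0,3,0,0,2,0,0,0,0,0,6,0,0,0,0,0,0,0,0,0,0] -> 12 nonzero

Answer: 12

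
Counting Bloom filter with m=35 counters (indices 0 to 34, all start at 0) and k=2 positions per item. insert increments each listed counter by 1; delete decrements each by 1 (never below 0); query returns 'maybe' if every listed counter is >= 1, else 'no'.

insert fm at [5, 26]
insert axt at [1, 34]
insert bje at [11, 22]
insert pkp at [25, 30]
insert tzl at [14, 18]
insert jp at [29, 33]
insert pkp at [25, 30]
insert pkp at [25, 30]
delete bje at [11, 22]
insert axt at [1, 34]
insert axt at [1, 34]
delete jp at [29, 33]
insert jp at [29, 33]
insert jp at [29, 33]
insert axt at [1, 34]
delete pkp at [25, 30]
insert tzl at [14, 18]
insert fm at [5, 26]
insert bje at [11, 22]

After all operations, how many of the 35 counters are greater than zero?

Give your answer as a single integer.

Step 1: insert fm at [5, 26] -> counters=[0,0,0,0,0,1,0,0,0,0,0,0,0,0,0,0,0,0,0,0,0,0,0,0,0,0,1,0,0,0,0,0,0,0,0]
Step 2: insert axt at [1, 34] -> counters=[0,1,0,0,0,1,0,0,0,0,0,0,0,0,0,0,0,0,0,0,0,0,0,0,0,0,1,0,0,0,0,0,0,0,1]
Step 3: insert bje at [11, 22] -> counters=[0,1,0,0,0,1,0,0,0,0,0,1,0,0,0,0,0,0,0,0,0,0,1,0,0,0,1,0,0,0,0,0,0,0,1]
Step 4: insert pkp at [25, 30] -> counters=[0,1,0,0,0,1,0,0,0,0,0,1,0,0,0,0,0,0,0,0,0,0,1,0,0,1,1,0,0,0,1,0,0,0,1]
Step 5: insert tzl at [14, 18] -> counters=[0,1,0,0,0,1,0,0,0,0,0,1,0,0,1,0,0,0,1,0,0,0,1,0,0,1,1,0,0,0,1,0,0,0,1]
Step 6: insert jp at [29, 33] -> counters=[0,1,0,0,0,1,0,0,0,0,0,1,0,0,1,0,0,0,1,0,0,0,1,0,0,1,1,0,0,1,1,0,0,1,1]
Step 7: insert pkp at [25, 30] -> counters=[0,1,0,0,0,1,0,0,0,0,0,1,0,0,1,0,0,0,1,0,0,0,1,0,0,2,1,0,0,1,2,0,0,1,1]
Step 8: insert pkp at [25, 30] -> counters=[0,1,0,0,0,1,0,0,0,0,0,1,0,0,1,0,0,0,1,0,0,0,1,0,0,3,1,0,0,1,3,0,0,1,1]
Step 9: delete bje at [11, 22] -> counters=[0,1,0,0,0,1,0,0,0,0,0,0,0,0,1,0,0,0,1,0,0,0,0,0,0,3,1,0,0,1,3,0,0,1,1]
Step 10: insert axt at [1, 34] -> counters=[0,2,0,0,0,1,0,0,0,0,0,0,0,0,1,0,0,0,1,0,0,0,0,0,0,3,1,0,0,1,3,0,0,1,2]
Step 11: insert axt at [1, 34] -> counters=[0,3,0,0,0,1,0,0,0,0,0,0,0,0,1,0,0,0,1,0,0,0,0,0,0,3,1,0,0,1,3,0,0,1,3]
Step 12: delete jp at [29, 33] -> counters=[0,3,0,0,0,1,0,0,0,0,0,0,0,0,1,0,0,0,1,0,0,0,0,0,0,3,1,0,0,0,3,0,0,0,3]
Step 13: insert jp at [29, 33] -> counters=[0,3,0,0,0,1,0,0,0,0,0,0,0,0,1,0,0,0,1,0,0,0,0,0,0,3,1,0,0,1,3,0,0,1,3]
Step 14: insert jp at [29, 33] -> counters=[0,3,0,0,0,1,0,0,0,0,0,0,0,0,1,0,0,0,1,0,0,0,0,0,0,3,1,0,0,2,3,0,0,2,3]
Step 15: insert axt at [1, 34] -> counters=[0,4,0,0,0,1,0,0,0,0,0,0,0,0,1,0,0,0,1,0,0,0,0,0,0,3,1,0,0,2,3,0,0,2,4]
Step 16: delete pkp at [25, 30] -> counters=[0,4,0,0,0,1,0,0,0,0,0,0,0,0,1,0,0,0,1,0,0,0,0,0,0,2,1,0,0,2,2,0,0,2,4]
Step 17: insert tzl at [14, 18] -> counters=[0,4,0,0,0,1,0,0,0,0,0,0,0,0,2,0,0,0,2,0,0,0,0,0,0,2,1,0,0,2,2,0,0,2,4]
Step 18: insert fm at [5, 26] -> counters=[0,4,0,0,0,2,0,0,0,0,0,0,0,0,2,0,0,0,2,0,0,0,0,0,0,2,2,0,0,2,2,0,0,2,4]
Step 19: insert bje at [11, 22] -> counters=[0,4,0,0,0,2,0,0,0,0,0,1,0,0,2,0,0,0,2,0,0,0,1,0,0,2,2,0,0,2,2,0,0,2,4]
Final counters=[0,4,0,0,0,2,0,0,0,0,0,1,0,0,2,0,0,0,2,0,0,0,1,0,0,2,2,0,0,2,2,0,0,2,4] -> 12 nonzero

Answer: 12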